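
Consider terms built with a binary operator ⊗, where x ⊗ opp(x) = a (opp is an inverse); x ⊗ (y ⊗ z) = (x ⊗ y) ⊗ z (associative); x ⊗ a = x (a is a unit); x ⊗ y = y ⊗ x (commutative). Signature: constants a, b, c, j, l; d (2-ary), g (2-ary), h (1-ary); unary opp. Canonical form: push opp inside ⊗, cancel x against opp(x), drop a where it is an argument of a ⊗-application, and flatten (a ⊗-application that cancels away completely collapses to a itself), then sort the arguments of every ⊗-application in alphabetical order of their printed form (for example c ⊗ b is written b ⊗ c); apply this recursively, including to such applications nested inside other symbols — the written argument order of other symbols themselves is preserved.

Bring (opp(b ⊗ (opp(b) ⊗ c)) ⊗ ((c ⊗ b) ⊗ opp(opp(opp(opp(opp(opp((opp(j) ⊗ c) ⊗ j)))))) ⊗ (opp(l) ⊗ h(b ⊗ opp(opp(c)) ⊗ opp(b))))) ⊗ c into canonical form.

Push opp inside:  distribute opp over ⊗ and collapse double opp
Cancel inverse pairs:  j cancels
Combine occurrences:  b ⊗ c ⊗ c ⊗ opp(l) ⊗ h(c)
Order the arguments:  b ⊗ c ⊗ c ⊗ h(c) ⊗ opp(l)

Answer: b ⊗ c ⊗ c ⊗ h(c) ⊗ opp(l)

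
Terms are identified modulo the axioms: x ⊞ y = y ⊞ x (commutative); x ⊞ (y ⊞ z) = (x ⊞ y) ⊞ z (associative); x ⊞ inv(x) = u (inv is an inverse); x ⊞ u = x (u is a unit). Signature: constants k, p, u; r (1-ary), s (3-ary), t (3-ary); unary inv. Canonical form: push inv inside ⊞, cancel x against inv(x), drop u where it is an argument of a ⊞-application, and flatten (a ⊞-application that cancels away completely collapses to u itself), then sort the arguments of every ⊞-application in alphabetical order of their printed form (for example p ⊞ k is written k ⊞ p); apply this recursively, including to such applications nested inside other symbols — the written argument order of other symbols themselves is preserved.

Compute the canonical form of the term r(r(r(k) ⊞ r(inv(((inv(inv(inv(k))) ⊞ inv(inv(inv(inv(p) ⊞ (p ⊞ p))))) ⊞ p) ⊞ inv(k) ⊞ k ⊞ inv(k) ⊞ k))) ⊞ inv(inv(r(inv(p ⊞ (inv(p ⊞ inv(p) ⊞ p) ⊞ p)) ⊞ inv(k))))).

Answer: r(r(inv(k) ⊞ inv(p)) ⊞ r(r(k) ⊞ r(k)))

Derivation:
Descend into:  r(r(k) ⊞ r(inv(((inv(inv(inv(k))) ⊞ inv(inv(inv(inv(p) ⊞ (p ⊞ p))))) ⊞ p) ⊞ inv(k) ⊞ k ⊞ inv(k) ⊞ k))) ⊞ inv(inv(r(inv(p ⊞ (inv(p ⊞ inv(p) ⊞ p) ⊞ p)) ⊞ inv(k))))
Push inv inside:  distribute inv over ⊞ and collapse double inv
Combine occurrences:  r(r(k) ⊞ r(k)) ⊞ r(inv(k) ⊞ inv(p))
Order the arguments:  r(inv(k) ⊞ inv(p)) ⊞ r(r(k) ⊞ r(k))
Put back:  r(r(inv(k) ⊞ inv(p)) ⊞ r(r(k) ⊞ r(k)))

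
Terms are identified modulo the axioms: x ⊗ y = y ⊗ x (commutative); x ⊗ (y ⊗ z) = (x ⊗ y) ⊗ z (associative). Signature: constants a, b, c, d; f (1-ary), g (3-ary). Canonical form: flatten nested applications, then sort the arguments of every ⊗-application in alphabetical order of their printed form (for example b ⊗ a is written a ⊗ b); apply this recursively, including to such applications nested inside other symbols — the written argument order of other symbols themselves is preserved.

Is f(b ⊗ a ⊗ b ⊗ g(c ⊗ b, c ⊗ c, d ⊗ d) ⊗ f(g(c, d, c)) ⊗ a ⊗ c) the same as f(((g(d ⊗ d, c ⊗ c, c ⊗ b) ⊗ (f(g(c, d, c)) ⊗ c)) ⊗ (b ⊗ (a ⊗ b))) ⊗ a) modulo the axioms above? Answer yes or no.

Answer: no — f(a ⊗ a ⊗ b ⊗ b ⊗ c ⊗ f(g(c, d, c)) ⊗ g(b ⊗ c, c ⊗ c, d ⊗ d)) vs f(a ⊗ a ⊗ b ⊗ b ⊗ c ⊗ f(g(c, d, c)) ⊗ g(d ⊗ d, c ⊗ c, b ⊗ c))

Derivation:
Left:  f(b ⊗ a ⊗ b ⊗ g(c ⊗ b, c ⊗ c, d ⊗ d) ⊗ f(g(c, d, c)) ⊗ a ⊗ c)
  Descend into:  b ⊗ a ⊗ b ⊗ g(c ⊗ b, c ⊗ c, d ⊗ d) ⊗ f(g(c, d, c)) ⊗ a ⊗ c
  Simplify inside:  g(c ⊗ b, c ⊗ c, d ⊗ d)  →  g(b ⊗ c, c ⊗ c, d ⊗ d)
  Order the arguments:  a ⊗ a ⊗ b ⊗ b ⊗ c ⊗ f(g(c, d, c)) ⊗ g(b ⊗ c, c ⊗ c, d ⊗ d)
  Reassemble:  f(a ⊗ a ⊗ b ⊗ b ⊗ c ⊗ f(g(c, d, c)) ⊗ g(b ⊗ c, c ⊗ c, d ⊗ d))
Right:  f(((g(d ⊗ d, c ⊗ c, c ⊗ b) ⊗ (f(g(c, d, c)) ⊗ c)) ⊗ (b ⊗ (a ⊗ b))) ⊗ a)
  Work inside:  ((g(d ⊗ d, c ⊗ c, c ⊗ b) ⊗ (f(g(c, d, c)) ⊗ c)) ⊗ (b ⊗ (a ⊗ b))) ⊗ a
  Merge nested applications:  g(d ⊗ d, c ⊗ c, c ⊗ b) ⊗ f(g(c, d, c)) ⊗ c ⊗ b ⊗ a ⊗ b ⊗ a
  Canonicalize subterm:  g(d ⊗ d, c ⊗ c, c ⊗ b)  →  g(d ⊗ d, c ⊗ c, b ⊗ c)
  Sort:  a ⊗ a ⊗ b ⊗ b ⊗ c ⊗ f(g(c, d, c)) ⊗ g(d ⊗ d, c ⊗ c, b ⊗ c)
  Reassemble:  f(a ⊗ a ⊗ b ⊗ b ⊗ c ⊗ f(g(c, d, c)) ⊗ g(d ⊗ d, c ⊗ c, b ⊗ c))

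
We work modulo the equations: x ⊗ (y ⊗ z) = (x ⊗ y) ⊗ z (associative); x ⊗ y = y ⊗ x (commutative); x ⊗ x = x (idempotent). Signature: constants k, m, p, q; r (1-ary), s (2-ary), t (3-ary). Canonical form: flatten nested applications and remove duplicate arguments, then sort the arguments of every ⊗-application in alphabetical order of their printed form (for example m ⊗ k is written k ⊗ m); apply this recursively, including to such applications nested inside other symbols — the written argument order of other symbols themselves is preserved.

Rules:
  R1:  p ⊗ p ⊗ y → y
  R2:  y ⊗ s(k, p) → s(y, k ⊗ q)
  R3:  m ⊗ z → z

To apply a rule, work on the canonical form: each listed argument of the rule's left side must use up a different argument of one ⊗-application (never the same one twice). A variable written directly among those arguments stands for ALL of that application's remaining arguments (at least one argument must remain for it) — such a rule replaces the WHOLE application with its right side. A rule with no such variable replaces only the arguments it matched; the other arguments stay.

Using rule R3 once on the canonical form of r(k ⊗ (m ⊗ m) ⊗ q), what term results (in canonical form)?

Answer: r(k ⊗ q)

Derivation:
Canonical form:  r(k ⊗ m ⊗ q)
R3 matches:  uses m;  z := k ⊗ q
Every leftover argument binds to the variable; the entire application is replaced.
New term:  r(k ⊗ q)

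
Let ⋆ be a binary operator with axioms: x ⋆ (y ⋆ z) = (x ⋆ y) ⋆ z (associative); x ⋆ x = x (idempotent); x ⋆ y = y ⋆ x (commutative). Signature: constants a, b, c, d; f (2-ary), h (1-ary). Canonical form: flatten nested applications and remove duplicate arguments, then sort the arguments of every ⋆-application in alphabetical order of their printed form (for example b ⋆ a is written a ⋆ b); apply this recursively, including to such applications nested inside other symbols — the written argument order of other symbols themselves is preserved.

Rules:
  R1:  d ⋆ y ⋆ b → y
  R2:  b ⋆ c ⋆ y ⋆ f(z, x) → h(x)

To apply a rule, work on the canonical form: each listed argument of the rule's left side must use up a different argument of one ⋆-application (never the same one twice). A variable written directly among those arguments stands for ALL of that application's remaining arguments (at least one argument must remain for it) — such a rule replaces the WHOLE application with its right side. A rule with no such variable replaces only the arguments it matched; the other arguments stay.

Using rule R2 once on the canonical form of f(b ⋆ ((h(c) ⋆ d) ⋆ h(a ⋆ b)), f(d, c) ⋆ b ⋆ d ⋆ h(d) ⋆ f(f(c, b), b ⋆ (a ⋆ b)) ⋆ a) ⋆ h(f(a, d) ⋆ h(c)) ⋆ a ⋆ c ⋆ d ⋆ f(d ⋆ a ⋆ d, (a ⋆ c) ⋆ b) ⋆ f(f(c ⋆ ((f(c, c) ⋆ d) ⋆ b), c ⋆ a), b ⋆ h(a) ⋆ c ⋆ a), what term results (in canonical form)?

Canonical form:  a ⋆ c ⋆ d ⋆ f(a ⋆ d, a ⋆ b ⋆ c) ⋆ f(b ⋆ d ⋆ h(a ⋆ b) ⋆ h(c), a ⋆ b ⋆ d ⋆ f(d, c) ⋆ f(f(c, b), a ⋆ b) ⋆ h(d)) ⋆ f(f(b ⋆ c ⋆ d ⋆ f(c, c), a ⋆ c), a ⋆ b ⋆ c ⋆ h(a)) ⋆ h(f(a, d) ⋆ h(c))
R2 matches:  uses b, c, f(c, c);  x := c, y := d, z := c
The extension variable absorbs all remaining arguments, so the whole application is rewritten.
Giving:  a ⋆ c ⋆ d ⋆ f(a ⋆ d, a ⋆ b ⋆ c) ⋆ f(b ⋆ d ⋆ h(a ⋆ b) ⋆ h(c), a ⋆ b ⋆ d ⋆ f(d, c) ⋆ f(f(c, b), a ⋆ b) ⋆ h(d)) ⋆ f(f(h(c), a ⋆ c), a ⋆ b ⋆ c ⋆ h(a)) ⋆ h(f(a, d) ⋆ h(c))

Answer: a ⋆ c ⋆ d ⋆ f(a ⋆ d, a ⋆ b ⋆ c) ⋆ f(b ⋆ d ⋆ h(a ⋆ b) ⋆ h(c), a ⋆ b ⋆ d ⋆ f(d, c) ⋆ f(f(c, b), a ⋆ b) ⋆ h(d)) ⋆ f(f(h(c), a ⋆ c), a ⋆ b ⋆ c ⋆ h(a)) ⋆ h(f(a, d) ⋆ h(c))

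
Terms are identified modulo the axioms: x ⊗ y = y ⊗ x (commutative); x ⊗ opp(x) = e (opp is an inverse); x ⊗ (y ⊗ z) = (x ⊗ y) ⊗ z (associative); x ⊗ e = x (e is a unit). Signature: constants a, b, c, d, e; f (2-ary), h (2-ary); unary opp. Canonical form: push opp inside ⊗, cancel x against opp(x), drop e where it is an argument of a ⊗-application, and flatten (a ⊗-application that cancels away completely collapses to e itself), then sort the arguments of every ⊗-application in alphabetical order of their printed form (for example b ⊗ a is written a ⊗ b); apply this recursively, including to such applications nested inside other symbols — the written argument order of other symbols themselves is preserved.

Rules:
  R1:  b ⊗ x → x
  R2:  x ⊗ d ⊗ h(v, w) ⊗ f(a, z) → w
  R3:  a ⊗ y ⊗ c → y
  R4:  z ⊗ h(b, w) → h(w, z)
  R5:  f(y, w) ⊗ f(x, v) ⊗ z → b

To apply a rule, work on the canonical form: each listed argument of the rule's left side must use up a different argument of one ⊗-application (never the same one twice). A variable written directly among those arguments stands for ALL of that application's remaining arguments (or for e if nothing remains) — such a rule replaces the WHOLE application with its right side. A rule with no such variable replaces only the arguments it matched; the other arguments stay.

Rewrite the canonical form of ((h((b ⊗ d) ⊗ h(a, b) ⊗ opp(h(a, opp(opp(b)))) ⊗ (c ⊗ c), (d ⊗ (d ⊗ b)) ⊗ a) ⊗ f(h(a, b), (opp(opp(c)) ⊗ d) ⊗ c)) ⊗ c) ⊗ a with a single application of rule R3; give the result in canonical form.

Answer: f(h(a, b), c ⊗ c ⊗ d) ⊗ h(b ⊗ c ⊗ c ⊗ d, a ⊗ b ⊗ d ⊗ d)

Derivation:
Canonical form:  a ⊗ c ⊗ f(h(a, b), c ⊗ c ⊗ d) ⊗ h(b ⊗ c ⊗ c ⊗ d, a ⊗ b ⊗ d ⊗ d)
Match R3:  consume a, c;  y := f(h(a, b), c ⊗ c ⊗ d) ⊗ h(b ⊗ c ⊗ c ⊗ d, a ⊗ b ⊗ d ⊗ d)
The variable takes the whole remainder — replace the entire application.
Giving:  f(h(a, b), c ⊗ c ⊗ d) ⊗ h(b ⊗ c ⊗ c ⊗ d, a ⊗ b ⊗ d ⊗ d)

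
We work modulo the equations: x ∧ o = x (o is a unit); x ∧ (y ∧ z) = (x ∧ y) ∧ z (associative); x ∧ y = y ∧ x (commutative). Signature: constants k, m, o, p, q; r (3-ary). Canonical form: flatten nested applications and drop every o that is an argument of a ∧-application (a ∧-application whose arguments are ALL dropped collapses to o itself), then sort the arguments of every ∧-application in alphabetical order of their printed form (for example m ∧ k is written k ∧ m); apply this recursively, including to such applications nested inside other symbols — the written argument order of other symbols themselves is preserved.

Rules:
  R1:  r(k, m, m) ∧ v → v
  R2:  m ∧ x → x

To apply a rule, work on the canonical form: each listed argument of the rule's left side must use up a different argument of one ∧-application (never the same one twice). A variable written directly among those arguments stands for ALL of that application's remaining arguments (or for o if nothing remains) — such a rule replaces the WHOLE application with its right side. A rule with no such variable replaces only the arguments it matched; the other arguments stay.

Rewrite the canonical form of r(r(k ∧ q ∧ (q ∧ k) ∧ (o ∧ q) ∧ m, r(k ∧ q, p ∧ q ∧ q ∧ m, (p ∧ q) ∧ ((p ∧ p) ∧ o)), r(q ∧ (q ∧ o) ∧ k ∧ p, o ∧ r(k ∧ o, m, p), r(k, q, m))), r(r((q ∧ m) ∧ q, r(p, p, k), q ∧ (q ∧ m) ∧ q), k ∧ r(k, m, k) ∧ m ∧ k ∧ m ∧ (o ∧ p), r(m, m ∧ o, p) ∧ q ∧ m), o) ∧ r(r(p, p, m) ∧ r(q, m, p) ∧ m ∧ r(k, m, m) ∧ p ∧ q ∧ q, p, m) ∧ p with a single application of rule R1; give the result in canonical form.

Canonical form:  p ∧ r(m ∧ p ∧ q ∧ q ∧ r(k, m, m) ∧ r(p, p, m) ∧ r(q, m, p), p, m) ∧ r(r(k ∧ k ∧ m ∧ q ∧ q ∧ q, r(k ∧ q, m ∧ p ∧ q ∧ q, p ∧ p ∧ p ∧ q), r(k ∧ p ∧ q ∧ q, r(k, m, p), r(k, q, m))), r(r(m ∧ q ∧ q, r(p, p, k), m ∧ q ∧ q ∧ q), k ∧ k ∧ m ∧ m ∧ p ∧ r(k, m, k), m ∧ q ∧ r(m, m, p)), o)
Apply R1:  consuming r(k, m, m);  v := m ∧ p ∧ q ∧ q ∧ r(p, p, m) ∧ r(q, m, p)
The extension variable absorbs all remaining arguments, so the whole application is rewritten.
Giving:  p ∧ r(m ∧ p ∧ q ∧ q ∧ r(p, p, m) ∧ r(q, m, p), p, m) ∧ r(r(k ∧ k ∧ m ∧ q ∧ q ∧ q, r(k ∧ q, m ∧ p ∧ q ∧ q, p ∧ p ∧ p ∧ q), r(k ∧ p ∧ q ∧ q, r(k, m, p), r(k, q, m))), r(r(m ∧ q ∧ q, r(p, p, k), m ∧ q ∧ q ∧ q), k ∧ k ∧ m ∧ m ∧ p ∧ r(k, m, k), m ∧ q ∧ r(m, m, p)), o)

Answer: p ∧ r(m ∧ p ∧ q ∧ q ∧ r(p, p, m) ∧ r(q, m, p), p, m) ∧ r(r(k ∧ k ∧ m ∧ q ∧ q ∧ q, r(k ∧ q, m ∧ p ∧ q ∧ q, p ∧ p ∧ p ∧ q), r(k ∧ p ∧ q ∧ q, r(k, m, p), r(k, q, m))), r(r(m ∧ q ∧ q, r(p, p, k), m ∧ q ∧ q ∧ q), k ∧ k ∧ m ∧ m ∧ p ∧ r(k, m, k), m ∧ q ∧ r(m, m, p)), o)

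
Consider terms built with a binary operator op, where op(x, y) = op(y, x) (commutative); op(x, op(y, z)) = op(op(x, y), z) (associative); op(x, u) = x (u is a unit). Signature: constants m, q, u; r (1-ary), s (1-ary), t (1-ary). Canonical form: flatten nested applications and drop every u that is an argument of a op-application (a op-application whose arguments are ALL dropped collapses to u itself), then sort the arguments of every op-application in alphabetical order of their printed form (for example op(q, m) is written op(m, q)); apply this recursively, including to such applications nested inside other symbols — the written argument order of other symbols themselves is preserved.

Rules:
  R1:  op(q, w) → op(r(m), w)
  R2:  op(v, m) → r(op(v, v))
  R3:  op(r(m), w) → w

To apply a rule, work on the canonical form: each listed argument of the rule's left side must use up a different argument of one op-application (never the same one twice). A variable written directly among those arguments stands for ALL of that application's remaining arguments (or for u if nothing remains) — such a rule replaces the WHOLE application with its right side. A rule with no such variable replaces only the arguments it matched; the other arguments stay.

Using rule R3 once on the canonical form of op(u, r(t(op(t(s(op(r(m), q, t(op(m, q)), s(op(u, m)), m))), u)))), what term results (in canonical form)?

Canonical form:  r(t(t(s(op(m, q, r(m), s(m), t(op(m, q)))))))
Apply R3:  consuming r(m);  w := op(m, q, s(m), t(op(m, q)))
Every leftover argument binds to the variable; the entire application is replaced.
New term:  r(t(t(s(op(m, q, s(m), t(op(m, q)))))))

Answer: r(t(t(s(op(m, q, s(m), t(op(m, q)))))))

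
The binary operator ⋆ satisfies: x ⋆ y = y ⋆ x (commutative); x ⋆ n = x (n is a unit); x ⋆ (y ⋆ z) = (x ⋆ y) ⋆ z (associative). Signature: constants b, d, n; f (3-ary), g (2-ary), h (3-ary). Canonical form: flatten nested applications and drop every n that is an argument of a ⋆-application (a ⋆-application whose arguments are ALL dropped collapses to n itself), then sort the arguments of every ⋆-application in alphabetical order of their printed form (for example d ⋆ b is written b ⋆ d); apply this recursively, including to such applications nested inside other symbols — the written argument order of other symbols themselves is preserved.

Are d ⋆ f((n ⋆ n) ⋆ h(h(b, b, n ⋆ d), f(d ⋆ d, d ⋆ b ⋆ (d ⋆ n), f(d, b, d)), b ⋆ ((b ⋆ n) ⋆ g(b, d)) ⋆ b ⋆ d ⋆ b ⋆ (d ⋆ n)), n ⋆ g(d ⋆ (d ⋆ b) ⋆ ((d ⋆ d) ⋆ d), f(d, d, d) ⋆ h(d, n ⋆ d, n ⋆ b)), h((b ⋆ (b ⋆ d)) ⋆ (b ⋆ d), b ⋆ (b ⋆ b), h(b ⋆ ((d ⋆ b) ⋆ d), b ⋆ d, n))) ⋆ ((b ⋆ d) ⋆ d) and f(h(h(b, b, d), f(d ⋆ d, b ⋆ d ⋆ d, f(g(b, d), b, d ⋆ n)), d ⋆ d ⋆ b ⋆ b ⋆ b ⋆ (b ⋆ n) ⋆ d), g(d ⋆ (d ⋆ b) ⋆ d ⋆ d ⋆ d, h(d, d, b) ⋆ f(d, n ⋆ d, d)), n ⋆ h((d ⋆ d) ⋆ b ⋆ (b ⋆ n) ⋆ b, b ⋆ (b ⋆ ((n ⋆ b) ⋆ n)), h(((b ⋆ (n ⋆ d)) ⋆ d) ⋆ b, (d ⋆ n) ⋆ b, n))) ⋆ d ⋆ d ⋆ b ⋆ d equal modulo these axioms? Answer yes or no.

Answer: no — b ⋆ d ⋆ d ⋆ d ⋆ f(h(h(b, b, d), f(d ⋆ d, b ⋆ d ⋆ d, f(d, b, d)), b ⋆ b ⋆ b ⋆ b ⋆ d ⋆ d ⋆ g(b, d)), g(b ⋆ d ⋆ d ⋆ d ⋆ d ⋆ d, f(d, d, d) ⋆ h(d, d, b)), h(b ⋆ b ⋆ b ⋆ d ⋆ d, b ⋆ b ⋆ b, h(b ⋆ b ⋆ d ⋆ d, b ⋆ d, n))) vs b ⋆ d ⋆ d ⋆ d ⋆ f(h(h(b, b, d), f(d ⋆ d, b ⋆ d ⋆ d, f(g(b, d), b, d)), b ⋆ b ⋆ b ⋆ b ⋆ d ⋆ d ⋆ d), g(b ⋆ d ⋆ d ⋆ d ⋆ d ⋆ d, f(d, d, d) ⋆ h(d, d, b)), h(b ⋆ b ⋆ b ⋆ d ⋆ d, b ⋆ b ⋆ b, h(b ⋆ b ⋆ d ⋆ d, b ⋆ d, n)))

Derivation:
Left:  d ⋆ f((n ⋆ n) ⋆ h(h(b, b, n ⋆ d), f(d ⋆ d, d ⋆ b ⋆ (d ⋆ n), f(d, b, d)), b ⋆ ((b ⋆ n) ⋆ g(b, d)) ⋆ b ⋆ d ⋆ b ⋆ (d ⋆ n)), n ⋆ g(d ⋆ (d ⋆ b) ⋆ ((d ⋆ d) ⋆ d), f(d, d, d) ⋆ h(d, n ⋆ d, n ⋆ b)), h((b ⋆ (b ⋆ d)) ⋆ (b ⋆ d), b ⋆ (b ⋆ b), h(b ⋆ ((d ⋆ b) ⋆ d), b ⋆ d, n))) ⋆ ((b ⋆ d) ⋆ d)
  Un-nest:  d ⋆ f((n ⋆ n) ⋆ h(h(b, b, n ⋆ d), f(d ⋆ d, d ⋆ b ⋆ (d ⋆ n), f(d, b, d)), b ⋆ ((b ⋆ n) ⋆ g(b, d)) ⋆ b ⋆ d ⋆ b ⋆ (d ⋆ n)), n ⋆ g(d ⋆ (d ⋆ b) ⋆ ((d ⋆ d) ⋆ d), f(d, d, d) ⋆ h(d, n ⋆ d, n ⋆ b)), h((b ⋆ (b ⋆ d)) ⋆ (b ⋆ d), b ⋆ (b ⋆ b), h(b ⋆ ((d ⋆ b) ⋆ d), b ⋆ d, n))) ⋆ b ⋆ d ⋆ d
  Simplify inside:  f((n ⋆ n) ⋆ h(h(b, b, n ⋆ d), f(d ⋆ d, d ⋆ b ⋆ (d ⋆ n), f(d, b, d)), b ⋆ ((b ⋆ n) ⋆ g(b, d)) ⋆ b ⋆ d ⋆ b ⋆ (d ⋆ n)), n ⋆ g(d ⋆ (d ⋆ b) ⋆ ((d ⋆ d) ⋆ d), f(d, d, d) ⋆ h(d, n ⋆ d, n ⋆ b)), h((b ⋆ (b ⋆ d)) ⋆ (b ⋆ d), b ⋆ (b ⋆ b), h(b ⋆ ((d ⋆ b) ⋆ d), b ⋆ d, n)))  →  f(h(h(b, b, d), f(d ⋆ d, b ⋆ d ⋆ d, f(d, b, d)), b ⋆ b ⋆ b ⋆ b ⋆ d ⋆ d ⋆ g(b, d)), g(b ⋆ d ⋆ d ⋆ d ⋆ d ⋆ d, f(d, d, d) ⋆ h(d, d, b)), h(b ⋆ b ⋆ b ⋆ d ⋆ d, b ⋆ b ⋆ b, h(b ⋆ b ⋆ d ⋆ d, b ⋆ d, n)))
  Sort arguments:  b ⋆ d ⋆ d ⋆ d ⋆ f(h(h(b, b, d), f(d ⋆ d, b ⋆ d ⋆ d, f(d, b, d)), b ⋆ b ⋆ b ⋆ b ⋆ d ⋆ d ⋆ g(b, d)), g(b ⋆ d ⋆ d ⋆ d ⋆ d ⋆ d, f(d, d, d) ⋆ h(d, d, b)), h(b ⋆ b ⋆ b ⋆ d ⋆ d, b ⋆ b ⋆ b, h(b ⋆ b ⋆ d ⋆ d, b ⋆ d, n)))
Right:  f(h(h(b, b, d), f(d ⋆ d, b ⋆ d ⋆ d, f(g(b, d), b, d ⋆ n)), d ⋆ d ⋆ b ⋆ b ⋆ b ⋆ (b ⋆ n) ⋆ d), g(d ⋆ (d ⋆ b) ⋆ d ⋆ d ⋆ d, h(d, d, b) ⋆ f(d, n ⋆ d, d)), n ⋆ h((d ⋆ d) ⋆ b ⋆ (b ⋆ n) ⋆ b, b ⋆ (b ⋆ ((n ⋆ b) ⋆ n)), h(((b ⋆ (n ⋆ d)) ⋆ d) ⋆ b, (d ⋆ n) ⋆ b, n))) ⋆ d ⋆ d ⋆ b ⋆ d
  Inside:  f(h(h(b, b, d), f(d ⋆ d, b ⋆ d ⋆ d, f(g(b, d), b, d ⋆ n)), d ⋆ d ⋆ b ⋆ b ⋆ b ⋆ (b ⋆ n) ⋆ d), g(d ⋆ (d ⋆ b) ⋆ d ⋆ d ⋆ d, h(d, d, b) ⋆ f(d, n ⋆ d, d)), n ⋆ h((d ⋆ d) ⋆ b ⋆ (b ⋆ n) ⋆ b, b ⋆ (b ⋆ ((n ⋆ b) ⋆ n)), h(((b ⋆ (n ⋆ d)) ⋆ d) ⋆ b, (d ⋆ n) ⋆ b, n)))  →  f(h(h(b, b, d), f(d ⋆ d, b ⋆ d ⋆ d, f(g(b, d), b, d)), b ⋆ b ⋆ b ⋆ b ⋆ d ⋆ d ⋆ d), g(b ⋆ d ⋆ d ⋆ d ⋆ d ⋆ d, f(d, d, d) ⋆ h(d, d, b)), h(b ⋆ b ⋆ b ⋆ d ⋆ d, b ⋆ b ⋆ b, h(b ⋆ b ⋆ d ⋆ d, b ⋆ d, n)))
  Sort arguments:  b ⋆ d ⋆ d ⋆ d ⋆ f(h(h(b, b, d), f(d ⋆ d, b ⋆ d ⋆ d, f(g(b, d), b, d)), b ⋆ b ⋆ b ⋆ b ⋆ d ⋆ d ⋆ d), g(b ⋆ d ⋆ d ⋆ d ⋆ d ⋆ d, f(d, d, d) ⋆ h(d, d, b)), h(b ⋆ b ⋆ b ⋆ d ⋆ d, b ⋆ b ⋆ b, h(b ⋆ b ⋆ d ⋆ d, b ⋆ d, n)))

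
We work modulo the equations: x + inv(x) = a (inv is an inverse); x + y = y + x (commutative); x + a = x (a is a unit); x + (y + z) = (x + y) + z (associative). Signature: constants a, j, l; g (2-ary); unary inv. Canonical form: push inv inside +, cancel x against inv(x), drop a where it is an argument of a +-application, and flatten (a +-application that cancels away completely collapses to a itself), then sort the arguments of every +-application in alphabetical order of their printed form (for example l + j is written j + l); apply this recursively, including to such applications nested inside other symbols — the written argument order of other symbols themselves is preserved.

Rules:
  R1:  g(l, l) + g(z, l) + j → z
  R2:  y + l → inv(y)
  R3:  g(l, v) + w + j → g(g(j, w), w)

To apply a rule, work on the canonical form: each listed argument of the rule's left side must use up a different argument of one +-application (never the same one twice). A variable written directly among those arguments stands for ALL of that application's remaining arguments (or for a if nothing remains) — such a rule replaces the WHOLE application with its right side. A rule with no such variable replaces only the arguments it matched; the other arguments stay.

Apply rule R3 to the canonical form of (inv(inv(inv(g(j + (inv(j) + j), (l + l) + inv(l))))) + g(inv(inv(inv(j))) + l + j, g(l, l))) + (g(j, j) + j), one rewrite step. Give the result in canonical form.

Answer: g(g(j, g(j, j) + inv(g(j, l))), g(j, j) + inv(g(j, l)))

Derivation:
Canonical form:  g(j, j) + g(l, g(l, l)) + inv(g(j, l)) + j
R3 matches:  uses g(l, g(l, l)), j;  v := g(l, l), w := g(j, j) + inv(g(j, l))
The variable takes the whole remainder — replace the entire application.
Result:  g(g(j, g(j, j) + inv(g(j, l))), g(j, j) + inv(g(j, l)))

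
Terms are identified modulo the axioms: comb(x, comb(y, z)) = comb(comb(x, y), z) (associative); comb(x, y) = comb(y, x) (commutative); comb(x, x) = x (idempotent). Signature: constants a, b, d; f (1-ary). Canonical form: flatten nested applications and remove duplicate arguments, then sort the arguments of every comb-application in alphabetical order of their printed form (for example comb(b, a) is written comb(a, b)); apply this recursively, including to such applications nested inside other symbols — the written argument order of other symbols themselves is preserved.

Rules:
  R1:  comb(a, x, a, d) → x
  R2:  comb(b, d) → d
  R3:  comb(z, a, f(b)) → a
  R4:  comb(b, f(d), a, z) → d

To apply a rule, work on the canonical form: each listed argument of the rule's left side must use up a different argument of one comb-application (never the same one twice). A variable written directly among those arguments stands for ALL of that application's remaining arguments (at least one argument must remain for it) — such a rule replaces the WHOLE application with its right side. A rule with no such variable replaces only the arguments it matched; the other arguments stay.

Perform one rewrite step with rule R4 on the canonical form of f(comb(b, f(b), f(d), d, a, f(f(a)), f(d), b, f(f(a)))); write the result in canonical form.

Canonical form:  f(comb(a, b, d, f(b), f(d), f(f(a))))
Match R4:  consume a, b, f(d);  z := comb(d, f(b), f(f(a)))
The variable takes the whole remainder — replace the entire application.
New term:  f(d)

Answer: f(d)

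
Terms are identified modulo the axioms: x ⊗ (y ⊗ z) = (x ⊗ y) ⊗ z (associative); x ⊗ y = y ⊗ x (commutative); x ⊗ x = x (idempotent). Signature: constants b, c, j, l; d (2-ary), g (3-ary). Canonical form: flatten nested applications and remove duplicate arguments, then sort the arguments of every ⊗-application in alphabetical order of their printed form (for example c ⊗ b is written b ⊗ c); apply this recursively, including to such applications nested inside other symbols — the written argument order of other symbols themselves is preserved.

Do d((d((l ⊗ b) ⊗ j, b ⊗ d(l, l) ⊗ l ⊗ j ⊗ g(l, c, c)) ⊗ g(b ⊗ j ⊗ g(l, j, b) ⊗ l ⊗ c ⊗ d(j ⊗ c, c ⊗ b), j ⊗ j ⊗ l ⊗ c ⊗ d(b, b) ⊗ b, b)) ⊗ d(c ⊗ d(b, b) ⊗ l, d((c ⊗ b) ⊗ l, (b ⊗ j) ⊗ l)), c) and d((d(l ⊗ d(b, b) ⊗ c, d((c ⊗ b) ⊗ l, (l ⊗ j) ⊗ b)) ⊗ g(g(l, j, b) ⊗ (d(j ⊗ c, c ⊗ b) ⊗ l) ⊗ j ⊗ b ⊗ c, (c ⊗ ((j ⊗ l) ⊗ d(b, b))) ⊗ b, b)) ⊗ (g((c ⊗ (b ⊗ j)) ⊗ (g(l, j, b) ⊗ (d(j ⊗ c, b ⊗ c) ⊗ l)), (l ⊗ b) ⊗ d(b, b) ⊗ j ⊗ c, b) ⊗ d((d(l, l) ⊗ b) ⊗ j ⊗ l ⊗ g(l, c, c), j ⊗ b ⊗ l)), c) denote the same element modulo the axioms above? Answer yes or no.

Answer: no — d(d(b ⊗ j ⊗ l, b ⊗ d(l, l) ⊗ g(l, c, c) ⊗ j ⊗ l) ⊗ d(c ⊗ d(b, b) ⊗ l, d(b ⊗ c ⊗ l, b ⊗ j ⊗ l)) ⊗ g(b ⊗ c ⊗ d(c ⊗ j, b ⊗ c) ⊗ g(l, j, b) ⊗ j ⊗ l, b ⊗ c ⊗ d(b, b) ⊗ j ⊗ l, b), c) vs d(d(b ⊗ d(l, l) ⊗ g(l, c, c) ⊗ j ⊗ l, b ⊗ j ⊗ l) ⊗ d(c ⊗ d(b, b) ⊗ l, d(b ⊗ c ⊗ l, b ⊗ j ⊗ l)) ⊗ g(b ⊗ c ⊗ d(c ⊗ j, b ⊗ c) ⊗ g(l, j, b) ⊗ j ⊗ l, b ⊗ c ⊗ d(b, b) ⊗ j ⊗ l, b), c)

Derivation:
Left:  d((d((l ⊗ b) ⊗ j, b ⊗ d(l, l) ⊗ l ⊗ j ⊗ g(l, c, c)) ⊗ g(b ⊗ j ⊗ g(l, j, b) ⊗ l ⊗ c ⊗ d(j ⊗ c, c ⊗ b), j ⊗ j ⊗ l ⊗ c ⊗ d(b, b) ⊗ b, b)) ⊗ d(c ⊗ d(b, b) ⊗ l, d((c ⊗ b) ⊗ l, (b ⊗ j) ⊗ l)), c)
  Work inside:  (d((l ⊗ b) ⊗ j, b ⊗ d(l, l) ⊗ l ⊗ j ⊗ g(l, c, c)) ⊗ g(b ⊗ j ⊗ g(l, j, b) ⊗ l ⊗ c ⊗ d(j ⊗ c, c ⊗ b), j ⊗ j ⊗ l ⊗ c ⊗ d(b, b) ⊗ b, b)) ⊗ d(c ⊗ d(b, b) ⊗ l, d((c ⊗ b) ⊗ l, (b ⊗ j) ⊗ l))
  Merge nested applications:  d((l ⊗ b) ⊗ j, b ⊗ d(l, l) ⊗ l ⊗ j ⊗ g(l, c, c)) ⊗ g(b ⊗ j ⊗ g(l, j, b) ⊗ l ⊗ c ⊗ d(j ⊗ c, c ⊗ b), j ⊗ j ⊗ l ⊗ c ⊗ d(b, b) ⊗ b, b) ⊗ d(c ⊗ d(b, b) ⊗ l, d((c ⊗ b) ⊗ l, (b ⊗ j) ⊗ l))
  Inside:  d((l ⊗ b) ⊗ j, b ⊗ d(l, l) ⊗ l ⊗ j ⊗ g(l, c, c))  →  d(b ⊗ j ⊗ l, b ⊗ d(l, l) ⊗ g(l, c, c) ⊗ j ⊗ l)
  Canonicalize subterm:  g(b ⊗ j ⊗ g(l, j, b) ⊗ l ⊗ c ⊗ d(j ⊗ c, c ⊗ b), j ⊗ j ⊗ l ⊗ c ⊗ d(b, b) ⊗ b, b)  →  g(b ⊗ c ⊗ d(c ⊗ j, b ⊗ c) ⊗ g(l, j, b) ⊗ j ⊗ l, b ⊗ c ⊗ d(b, b) ⊗ j ⊗ l, b)
  Inside:  d(c ⊗ d(b, b) ⊗ l, d((c ⊗ b) ⊗ l, (b ⊗ j) ⊗ l))  →  d(c ⊗ d(b, b) ⊗ l, d(b ⊗ c ⊗ l, b ⊗ j ⊗ l))
  Sort:  d(b ⊗ j ⊗ l, b ⊗ d(l, l) ⊗ g(l, c, c) ⊗ j ⊗ l) ⊗ d(c ⊗ d(b, b) ⊗ l, d(b ⊗ c ⊗ l, b ⊗ j ⊗ l)) ⊗ g(b ⊗ c ⊗ d(c ⊗ j, b ⊗ c) ⊗ g(l, j, b) ⊗ j ⊗ l, b ⊗ c ⊗ d(b, b) ⊗ j ⊗ l, b)
  Reassemble:  d(d(b ⊗ j ⊗ l, b ⊗ d(l, l) ⊗ g(l, c, c) ⊗ j ⊗ l) ⊗ d(c ⊗ d(b, b) ⊗ l, d(b ⊗ c ⊗ l, b ⊗ j ⊗ l)) ⊗ g(b ⊗ c ⊗ d(c ⊗ j, b ⊗ c) ⊗ g(l, j, b) ⊗ j ⊗ l, b ⊗ c ⊗ d(b, b) ⊗ j ⊗ l, b), c)
Right:  d((d(l ⊗ d(b, b) ⊗ c, d((c ⊗ b) ⊗ l, (l ⊗ j) ⊗ b)) ⊗ g(g(l, j, b) ⊗ (d(j ⊗ c, c ⊗ b) ⊗ l) ⊗ j ⊗ b ⊗ c, (c ⊗ ((j ⊗ l) ⊗ d(b, b))) ⊗ b, b)) ⊗ (g((c ⊗ (b ⊗ j)) ⊗ (g(l, j, b) ⊗ (d(j ⊗ c, b ⊗ c) ⊗ l)), (l ⊗ b) ⊗ d(b, b) ⊗ j ⊗ c, b) ⊗ d((d(l, l) ⊗ b) ⊗ j ⊗ l ⊗ g(l, c, c), j ⊗ b ⊗ l)), c)
  Work inside:  (d(l ⊗ d(b, b) ⊗ c, d((c ⊗ b) ⊗ l, (l ⊗ j) ⊗ b)) ⊗ g(g(l, j, b) ⊗ (d(j ⊗ c, c ⊗ b) ⊗ l) ⊗ j ⊗ b ⊗ c, (c ⊗ ((j ⊗ l) ⊗ d(b, b))) ⊗ b, b)) ⊗ (g((c ⊗ (b ⊗ j)) ⊗ (g(l, j, b) ⊗ (d(j ⊗ c, b ⊗ c) ⊗ l)), (l ⊗ b) ⊗ d(b, b) ⊗ j ⊗ c, b) ⊗ d((d(l, l) ⊗ b) ⊗ j ⊗ l ⊗ g(l, c, c), j ⊗ b ⊗ l))
  Flatten:  d(l ⊗ d(b, b) ⊗ c, d((c ⊗ b) ⊗ l, (l ⊗ j) ⊗ b)) ⊗ g(g(l, j, b) ⊗ (d(j ⊗ c, c ⊗ b) ⊗ l) ⊗ j ⊗ b ⊗ c, (c ⊗ ((j ⊗ l) ⊗ d(b, b))) ⊗ b, b) ⊗ g((c ⊗ (b ⊗ j)) ⊗ (g(l, j, b) ⊗ (d(j ⊗ c, b ⊗ c) ⊗ l)), (l ⊗ b) ⊗ d(b, b) ⊗ j ⊗ c, b) ⊗ d((d(l, l) ⊗ b) ⊗ j ⊗ l ⊗ g(l, c, c), j ⊗ b ⊗ l)
  Simplify inside:  d(l ⊗ d(b, b) ⊗ c, d((c ⊗ b) ⊗ l, (l ⊗ j) ⊗ b))  →  d(c ⊗ d(b, b) ⊗ l, d(b ⊗ c ⊗ l, b ⊗ j ⊗ l))
  Simplify inside:  g(g(l, j, b) ⊗ (d(j ⊗ c, c ⊗ b) ⊗ l) ⊗ j ⊗ b ⊗ c, (c ⊗ ((j ⊗ l) ⊗ d(b, b))) ⊗ b, b)  →  g(b ⊗ c ⊗ d(c ⊗ j, b ⊗ c) ⊗ g(l, j, b) ⊗ j ⊗ l, b ⊗ c ⊗ d(b, b) ⊗ j ⊗ l, b)
  Simplify inside:  g((c ⊗ (b ⊗ j)) ⊗ (g(l, j, b) ⊗ (d(j ⊗ c, b ⊗ c) ⊗ l)), (l ⊗ b) ⊗ d(b, b) ⊗ j ⊗ c, b)  →  g(b ⊗ c ⊗ d(c ⊗ j, b ⊗ c) ⊗ g(l, j, b) ⊗ j ⊗ l, b ⊗ c ⊗ d(b, b) ⊗ j ⊗ l, b)
  Idempotence:  drop duplicate g(b ⊗ c ⊗ d(c ⊗ j, b ⊗ c) ⊗ g(l, j, b) ⊗ j ⊗ l, b ⊗ c ⊗ d(b, b) ⊗ j ⊗ l, b)
  Order the arguments:  d(b ⊗ d(l, l) ⊗ g(l, c, c) ⊗ j ⊗ l, b ⊗ j ⊗ l) ⊗ d(c ⊗ d(b, b) ⊗ l, d(b ⊗ c ⊗ l, b ⊗ j ⊗ l)) ⊗ g(b ⊗ c ⊗ d(c ⊗ j, b ⊗ c) ⊗ g(l, j, b) ⊗ j ⊗ l, b ⊗ c ⊗ d(b, b) ⊗ j ⊗ l, b)
  Reassemble:  d(d(b ⊗ d(l, l) ⊗ g(l, c, c) ⊗ j ⊗ l, b ⊗ j ⊗ l) ⊗ d(c ⊗ d(b, b) ⊗ l, d(b ⊗ c ⊗ l, b ⊗ j ⊗ l)) ⊗ g(b ⊗ c ⊗ d(c ⊗ j, b ⊗ c) ⊗ g(l, j, b) ⊗ j ⊗ l, b ⊗ c ⊗ d(b, b) ⊗ j ⊗ l, b), c)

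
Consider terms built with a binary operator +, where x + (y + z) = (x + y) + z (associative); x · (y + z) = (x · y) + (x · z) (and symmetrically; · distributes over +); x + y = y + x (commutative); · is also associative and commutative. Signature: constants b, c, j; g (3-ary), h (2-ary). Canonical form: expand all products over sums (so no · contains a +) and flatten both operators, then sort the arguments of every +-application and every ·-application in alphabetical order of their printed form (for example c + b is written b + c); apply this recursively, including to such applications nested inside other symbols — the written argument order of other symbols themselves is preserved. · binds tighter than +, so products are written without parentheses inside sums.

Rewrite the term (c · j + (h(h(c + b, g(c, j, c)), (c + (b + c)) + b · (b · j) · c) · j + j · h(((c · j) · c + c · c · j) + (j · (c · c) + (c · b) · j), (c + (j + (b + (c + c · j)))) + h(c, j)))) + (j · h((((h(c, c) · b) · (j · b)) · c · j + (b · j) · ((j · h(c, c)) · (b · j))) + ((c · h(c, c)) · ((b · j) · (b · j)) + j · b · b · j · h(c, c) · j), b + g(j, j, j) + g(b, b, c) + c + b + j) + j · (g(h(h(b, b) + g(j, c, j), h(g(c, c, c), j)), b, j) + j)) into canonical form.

Answer: c · j + g(h(g(j, c, j) + h(b, b), h(g(c, c, c), j)), b, j) · j + h(b · b · c · h(c, c) · j · j + b · b · c · h(c, c) · j · j + b · b · h(c, c) · j · j · j + b · b · h(c, c) · j · j · j, b + b + c + g(b, b, c) + g(j, j, j) + j) · j + h(b · c · j + c · c · j + c · c · j + c · c · j, b + c + c + c · j + h(c, j) + j) · j + h(h(b + c, g(c, j, c)), b + b · b · c · j + c + c) · j + j · j

Derivation:
Distribute:  c · j + h(h(b + c, g(c, j, c)), b + b · b · c · j + c + c) · j + h(b · c · j + c · c · j + c · c · j + c · c · j, b + c + c + c · j + h(c, j) + j) · j + h(b · b · c · h(c, c) · j · j + b · b · c · h(c, c) · j · j + b · b · h(c, c) · j · j · j + b · b · h(c, c) · j · j · j, b + b + c + g(b, b, c) + g(j, j, j) + j) · j + g(h(g(j, c, j) + h(b, b), h(g(c, c, c), j)), b, j) · j + j · j
Order the arguments:  c · j + g(h(g(j, c, j) + h(b, b), h(g(c, c, c), j)), b, j) · j + h(b · b · c · h(c, c) · j · j + b · b · c · h(c, c) · j · j + b · b · h(c, c) · j · j · j + b · b · h(c, c) · j · j · j, b + b + c + g(b, b, c) + g(j, j, j) + j) · j + h(b · c · j + c · c · j + c · c · j + c · c · j, b + c + c + c · j + h(c, j) + j) · j + h(h(b + c, g(c, j, c)), b + b · b · c · j + c + c) · j + j · j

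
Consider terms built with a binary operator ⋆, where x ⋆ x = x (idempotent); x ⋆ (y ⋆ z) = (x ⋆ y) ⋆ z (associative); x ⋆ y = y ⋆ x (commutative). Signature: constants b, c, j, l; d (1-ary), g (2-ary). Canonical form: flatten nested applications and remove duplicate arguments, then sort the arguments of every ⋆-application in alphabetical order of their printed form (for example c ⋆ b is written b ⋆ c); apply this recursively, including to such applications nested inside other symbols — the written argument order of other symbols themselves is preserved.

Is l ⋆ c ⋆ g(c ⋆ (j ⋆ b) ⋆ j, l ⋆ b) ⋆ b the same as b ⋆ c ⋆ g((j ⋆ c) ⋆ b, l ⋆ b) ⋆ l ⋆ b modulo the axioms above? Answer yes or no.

Answer: yes — both canonical forms are b ⋆ c ⋆ g(b ⋆ c ⋆ j, b ⋆ l) ⋆ l

Derivation:
Left:  l ⋆ c ⋆ g(c ⋆ (j ⋆ b) ⋆ j, l ⋆ b) ⋆ b
  Inside:  g(c ⋆ (j ⋆ b) ⋆ j, l ⋆ b)  →  g(b ⋆ c ⋆ j, b ⋆ l)
  Order the arguments:  b ⋆ c ⋆ g(b ⋆ c ⋆ j, b ⋆ l) ⋆ l
Right:  b ⋆ c ⋆ g((j ⋆ c) ⋆ b, l ⋆ b) ⋆ l ⋆ b
  Canonicalize subterm:  g((j ⋆ c) ⋆ b, l ⋆ b)  →  g(b ⋆ c ⋆ j, b ⋆ l)
  Idempotence:  drop duplicate b
  Sort:  b ⋆ c ⋆ g(b ⋆ c ⋆ j, b ⋆ l) ⋆ l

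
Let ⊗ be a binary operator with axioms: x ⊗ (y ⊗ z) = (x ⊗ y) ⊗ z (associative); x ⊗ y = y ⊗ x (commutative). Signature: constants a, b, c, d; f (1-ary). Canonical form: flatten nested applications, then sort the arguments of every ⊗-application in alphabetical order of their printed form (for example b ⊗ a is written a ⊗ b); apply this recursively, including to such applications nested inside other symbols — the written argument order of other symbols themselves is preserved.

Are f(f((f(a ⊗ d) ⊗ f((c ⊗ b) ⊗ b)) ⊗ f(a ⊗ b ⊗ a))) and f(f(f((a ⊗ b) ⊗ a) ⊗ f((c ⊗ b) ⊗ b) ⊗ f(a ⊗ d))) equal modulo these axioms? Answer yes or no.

Answer: yes — both canonical forms are f(f(f(a ⊗ a ⊗ b) ⊗ f(a ⊗ d) ⊗ f(b ⊗ b ⊗ c)))

Derivation:
Left:  f(f((f(a ⊗ d) ⊗ f((c ⊗ b) ⊗ b)) ⊗ f(a ⊗ b ⊗ a)))
  Work inside:  (f(a ⊗ d) ⊗ f((c ⊗ b) ⊗ b)) ⊗ f(a ⊗ b ⊗ a)
  Merge nested applications:  f(a ⊗ d) ⊗ f((c ⊗ b) ⊗ b) ⊗ f(a ⊗ b ⊗ a)
  Simplify inside:  f((c ⊗ b) ⊗ b)  →  f(b ⊗ b ⊗ c)
  Canonicalize subterm:  f(a ⊗ b ⊗ a)  →  f(a ⊗ a ⊗ b)
  Sort:  f(a ⊗ a ⊗ b) ⊗ f(a ⊗ d) ⊗ f(b ⊗ b ⊗ c)
  Put back:  f(f(f(a ⊗ a ⊗ b) ⊗ f(a ⊗ d) ⊗ f(b ⊗ b ⊗ c)))
Right:  f(f(f((a ⊗ b) ⊗ a) ⊗ f((c ⊗ b) ⊗ b) ⊗ f(a ⊗ d)))
  Work inside:  f((a ⊗ b) ⊗ a) ⊗ f((c ⊗ b) ⊗ b) ⊗ f(a ⊗ d)
  Inside:  f((a ⊗ b) ⊗ a)  →  f(a ⊗ a ⊗ b)
  Inside:  f((c ⊗ b) ⊗ b)  →  f(b ⊗ b ⊗ c)
  Order the arguments:  f(a ⊗ a ⊗ b) ⊗ f(a ⊗ d) ⊗ f(b ⊗ b ⊗ c)
  Reassemble:  f(f(f(a ⊗ a ⊗ b) ⊗ f(a ⊗ d) ⊗ f(b ⊗ b ⊗ c)))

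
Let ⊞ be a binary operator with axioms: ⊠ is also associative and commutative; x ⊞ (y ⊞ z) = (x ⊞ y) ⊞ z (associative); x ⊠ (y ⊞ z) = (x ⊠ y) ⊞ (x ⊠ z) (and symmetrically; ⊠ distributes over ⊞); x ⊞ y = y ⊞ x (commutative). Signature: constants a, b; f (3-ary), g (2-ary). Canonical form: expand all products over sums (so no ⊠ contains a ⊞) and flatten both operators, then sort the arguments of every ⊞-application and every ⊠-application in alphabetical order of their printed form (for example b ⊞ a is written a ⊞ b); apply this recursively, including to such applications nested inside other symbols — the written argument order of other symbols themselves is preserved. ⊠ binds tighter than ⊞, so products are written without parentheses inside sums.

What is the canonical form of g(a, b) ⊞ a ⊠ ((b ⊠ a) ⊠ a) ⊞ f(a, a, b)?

Answer: a ⊠ a ⊠ a ⊠ b ⊞ f(a, a, b) ⊞ g(a, b)

Derivation:
Merge nested applications:  g(a, b) ⊞ a ⊠ a ⊠ a ⊠ b ⊞ f(a, a, b)
Order the arguments:  a ⊠ a ⊠ a ⊠ b ⊞ f(a, a, b) ⊞ g(a, b)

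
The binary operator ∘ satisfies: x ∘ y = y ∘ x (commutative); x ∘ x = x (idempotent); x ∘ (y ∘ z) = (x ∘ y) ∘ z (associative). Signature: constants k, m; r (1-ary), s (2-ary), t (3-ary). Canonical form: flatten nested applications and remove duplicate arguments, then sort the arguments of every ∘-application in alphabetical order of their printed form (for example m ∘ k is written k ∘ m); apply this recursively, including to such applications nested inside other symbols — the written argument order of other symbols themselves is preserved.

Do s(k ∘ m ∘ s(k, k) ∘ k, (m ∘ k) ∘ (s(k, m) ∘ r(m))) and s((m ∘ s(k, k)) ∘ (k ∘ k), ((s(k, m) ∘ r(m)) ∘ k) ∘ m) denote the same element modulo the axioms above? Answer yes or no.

Left:  s(k ∘ m ∘ s(k, k) ∘ k, (m ∘ k) ∘ (s(k, m) ∘ r(m)))
  Work inside:  (m ∘ k) ∘ (s(k, m) ∘ r(m))
  Merge nested applications:  m ∘ k ∘ s(k, m) ∘ r(m)
  Sort arguments:  k ∘ m ∘ r(m) ∘ s(k, m)
  Rebuild:  s(k ∘ m ∘ s(k, k), k ∘ m ∘ r(m) ∘ s(k, m))
Right:  s((m ∘ s(k, k)) ∘ (k ∘ k), ((s(k, m) ∘ r(m)) ∘ k) ∘ m)
  Work inside:  ((s(k, m) ∘ r(m)) ∘ k) ∘ m
  Flatten:  s(k, m) ∘ r(m) ∘ k ∘ m
  Sort arguments:  k ∘ m ∘ r(m) ∘ s(k, m)
  Put back:  s(k ∘ m ∘ s(k, k), k ∘ m ∘ r(m) ∘ s(k, m))

Answer: yes — both canonical forms are s(k ∘ m ∘ s(k, k), k ∘ m ∘ r(m) ∘ s(k, m))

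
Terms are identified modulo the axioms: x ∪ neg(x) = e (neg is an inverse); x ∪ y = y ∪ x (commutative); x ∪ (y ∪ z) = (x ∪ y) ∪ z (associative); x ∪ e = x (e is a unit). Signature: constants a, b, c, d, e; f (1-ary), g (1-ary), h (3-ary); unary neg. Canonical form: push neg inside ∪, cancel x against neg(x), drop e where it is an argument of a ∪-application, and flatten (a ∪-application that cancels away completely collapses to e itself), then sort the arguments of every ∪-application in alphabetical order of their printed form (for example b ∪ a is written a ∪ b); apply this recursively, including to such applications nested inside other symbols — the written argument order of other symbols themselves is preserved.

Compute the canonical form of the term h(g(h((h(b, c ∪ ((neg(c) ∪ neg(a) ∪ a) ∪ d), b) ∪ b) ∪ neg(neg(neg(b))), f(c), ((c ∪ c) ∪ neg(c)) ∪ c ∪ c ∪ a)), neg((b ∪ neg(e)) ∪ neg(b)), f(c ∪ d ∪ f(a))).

Answer: h(g(h(h(b, d, b), f(c), a ∪ c ∪ c ∪ c)), e, f(c ∪ d ∪ f(a)))

Derivation:
Focus inside:  (h(b, c ∪ ((neg(c) ∪ neg(a) ∪ a) ∪ d), b) ∪ b) ∪ neg(neg(neg(b)))
Push neg inside:  distribute neg over ∪ and collapse double neg
Cancel:  b cancels
Collect terms:  h(b, d, b)
Put back:  h(g(h(h(b, d, b), f(c), a ∪ c ∪ c ∪ c)), e, f(c ∪ d ∪ f(a)))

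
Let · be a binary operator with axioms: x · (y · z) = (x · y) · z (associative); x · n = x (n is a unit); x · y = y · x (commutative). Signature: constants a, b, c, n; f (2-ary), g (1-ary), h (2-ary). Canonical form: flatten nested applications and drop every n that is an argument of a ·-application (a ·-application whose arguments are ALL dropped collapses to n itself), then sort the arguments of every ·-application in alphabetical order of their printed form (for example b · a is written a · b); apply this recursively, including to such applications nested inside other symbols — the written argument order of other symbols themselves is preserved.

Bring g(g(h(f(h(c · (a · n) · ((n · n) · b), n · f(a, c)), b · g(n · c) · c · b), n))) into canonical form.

Descend into:  c · (a · n) · ((n · n) · b)
Flatten:  c · a · n · n · n · b
Drop the unit:  drop n (×3)
Order the arguments:  a · b · c
Put back:  g(g(h(f(h(a · b · c, f(a, c)), b · b · c · g(c)), n)))

Answer: g(g(h(f(h(a · b · c, f(a, c)), b · b · c · g(c)), n)))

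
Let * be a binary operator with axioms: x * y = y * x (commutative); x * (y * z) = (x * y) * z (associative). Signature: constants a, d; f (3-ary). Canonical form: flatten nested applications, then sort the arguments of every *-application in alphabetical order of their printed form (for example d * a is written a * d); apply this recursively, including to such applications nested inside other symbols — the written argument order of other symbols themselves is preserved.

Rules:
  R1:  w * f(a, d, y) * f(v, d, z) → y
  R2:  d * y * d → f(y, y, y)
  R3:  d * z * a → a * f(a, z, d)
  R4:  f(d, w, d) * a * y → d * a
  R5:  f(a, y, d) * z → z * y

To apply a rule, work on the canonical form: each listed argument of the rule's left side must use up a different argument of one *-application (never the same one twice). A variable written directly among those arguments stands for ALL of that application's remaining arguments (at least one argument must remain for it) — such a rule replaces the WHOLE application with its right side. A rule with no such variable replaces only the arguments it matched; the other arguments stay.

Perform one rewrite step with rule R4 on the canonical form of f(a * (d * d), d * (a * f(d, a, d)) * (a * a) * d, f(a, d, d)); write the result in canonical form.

Canonical form:  f(a * d * d, a * a * a * d * d * f(d, a, d), f(a, d, d))
Match R4:  consume a, f(d, a, d);  w := a, y := a * a * d * d
Every leftover argument binds to the variable; the entire application is replaced.
Result:  f(a * d * d, a * d, f(a, d, d))

Answer: f(a * d * d, a * d, f(a, d, d))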